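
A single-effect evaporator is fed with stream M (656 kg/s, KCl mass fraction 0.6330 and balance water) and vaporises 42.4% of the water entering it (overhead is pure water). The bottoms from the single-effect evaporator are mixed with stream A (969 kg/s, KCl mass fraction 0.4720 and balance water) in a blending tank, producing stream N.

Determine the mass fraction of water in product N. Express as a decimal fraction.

0.4270

Vapour removed = 0.424×0.367×656 = 102.08 kg/s; concentrate = 553.92 kg/s.
water reaching the mixer = 138.67 (from concentrate) + 969×0.528 = 650.31 kg/s.
Product flow = 553.92 + 969 = 1522.9 kg/s; water fraction = 0.4270.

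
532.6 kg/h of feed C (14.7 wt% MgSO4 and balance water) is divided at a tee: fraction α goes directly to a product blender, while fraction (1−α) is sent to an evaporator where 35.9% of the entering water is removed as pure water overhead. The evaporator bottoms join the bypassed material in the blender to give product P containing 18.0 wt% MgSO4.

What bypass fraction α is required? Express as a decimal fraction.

All 532.6×0.147 = 78.292 kg/h of MgSO4 reaches P, so P = 78.292/0.180 = 434.96 kg/h and vapour = 97.643 kg/h.
The evaporator receives (1−α)·532.6 of feed at 0.853 water and removes 0.359 of that water:
0.359×0.853×(1−α)×532.6 = 97.643
(1−α) = 97.643/163.1 = 0.5987;  α = 0.4013.

0.401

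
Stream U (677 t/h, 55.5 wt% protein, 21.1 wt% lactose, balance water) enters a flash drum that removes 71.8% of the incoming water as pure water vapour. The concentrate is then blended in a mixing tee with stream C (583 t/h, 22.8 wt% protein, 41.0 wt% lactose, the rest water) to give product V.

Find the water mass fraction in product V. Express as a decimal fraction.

Vapour removed = 0.718×0.234×677 = 113.74 t/h; concentrate = 563.26 t/h.
water reaching the mixer = 44.674 (from concentrate) + 583×0.362 = 255.72 t/h.
Product flow = 563.26 + 583 = 1146.3 t/h; water fraction = 0.223.

0.223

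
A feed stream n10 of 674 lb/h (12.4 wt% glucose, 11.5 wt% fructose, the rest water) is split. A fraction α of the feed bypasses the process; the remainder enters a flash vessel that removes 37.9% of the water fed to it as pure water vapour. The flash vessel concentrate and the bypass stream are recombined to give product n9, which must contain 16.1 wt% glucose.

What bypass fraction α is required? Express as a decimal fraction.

0.203

All 674×0.124 = 83.576 lb/h of glucose reaches n9, so n9 = 83.576/0.161 = 519.11 lb/h and vapour = 154.89 lb/h.
The evaporator receives (1−α)·674 of feed at 0.761 water and removes 0.379 of that water:
0.379×0.761×(1−α)×674 = 154.89
(1−α) = 154.89/194.39 = 0.7968;  α = 0.2032.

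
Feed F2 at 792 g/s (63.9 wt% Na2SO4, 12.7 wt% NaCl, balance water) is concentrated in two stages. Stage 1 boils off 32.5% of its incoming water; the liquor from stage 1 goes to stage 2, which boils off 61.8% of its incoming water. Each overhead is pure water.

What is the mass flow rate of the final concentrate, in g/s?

water in feed = 792×0.234 = 185.33 g/s.
After stage 1: water left = (1−0.325)×185.33 = 125.1; stream total = 731.77 g/s.
After stage 2: water left = (1−0.618)×125.1 = 47.787; final concentrate = 654.46 g/s.

654.5 g/s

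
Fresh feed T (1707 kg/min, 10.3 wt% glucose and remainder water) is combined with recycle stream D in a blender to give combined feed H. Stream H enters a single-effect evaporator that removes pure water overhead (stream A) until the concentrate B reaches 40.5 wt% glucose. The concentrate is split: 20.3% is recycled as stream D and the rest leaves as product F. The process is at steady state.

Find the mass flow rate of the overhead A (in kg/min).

1273 kg/min

Overall glucose balance (none leaves overhead): glucose in fresh feed = glucose in product, i.e. 1707×0.103 = (1−0.203)·B·0.405.
B = 175.82/(0.405×0.797) = 544.7 kg/min.
Recycle D = 0.203×544.7 = 110.57 kg/min.
Combined feed H = 1707 + 110.57 = 1817.6 kg/min.
Overhead A = H − B = 1817.6 − 544.7 = 1272.9 kg/min.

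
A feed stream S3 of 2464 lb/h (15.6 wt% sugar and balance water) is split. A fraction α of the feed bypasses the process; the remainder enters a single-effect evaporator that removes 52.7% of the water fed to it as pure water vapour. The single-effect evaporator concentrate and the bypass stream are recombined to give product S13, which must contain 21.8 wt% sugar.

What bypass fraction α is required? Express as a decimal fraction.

All 2464×0.156 = 384.38 lb/h of sugar reaches S13, so S13 = 384.38/0.218 = 1763.2 lb/h and vapour = 700.77 lb/h.
The evaporator receives (1−α)·2464 of feed at 0.844 water and removes 0.527 of that water:
0.527×0.844×(1−α)×2464 = 700.77
(1−α) = 700.77/1096 = 0.6394;  α = 0.3606.

0.361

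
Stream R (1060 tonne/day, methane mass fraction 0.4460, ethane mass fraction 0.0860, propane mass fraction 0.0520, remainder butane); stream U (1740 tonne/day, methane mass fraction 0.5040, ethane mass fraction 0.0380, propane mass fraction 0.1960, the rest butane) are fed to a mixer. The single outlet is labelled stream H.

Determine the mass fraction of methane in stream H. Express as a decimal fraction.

Total flow out = 1060 + 1740 = 2800 tonne/day.
methane in = 1060×0.446 + 1740×0.504 = 1349.7 tonne/day.
methane mass fraction in H = 1349.7/2800 = 0.4820.

0.4820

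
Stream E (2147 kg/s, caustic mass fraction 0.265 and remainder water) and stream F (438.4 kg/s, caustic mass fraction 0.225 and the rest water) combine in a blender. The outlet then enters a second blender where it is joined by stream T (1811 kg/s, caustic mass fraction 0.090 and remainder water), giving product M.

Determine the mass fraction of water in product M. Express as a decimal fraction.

Overall, product flow = 4396.4 kg/s.
water in = 2147×0.735 + 438.4×0.775 + 1811×0.910 = 3565.8 kg/s.
water fraction in M = 0.811.

0.811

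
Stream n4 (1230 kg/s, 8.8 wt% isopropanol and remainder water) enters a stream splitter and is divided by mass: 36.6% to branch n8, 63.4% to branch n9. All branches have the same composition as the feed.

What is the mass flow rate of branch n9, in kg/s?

Branch n9 flow = 0.634×1230 = 779.82 kg/s.

779.8 kg/s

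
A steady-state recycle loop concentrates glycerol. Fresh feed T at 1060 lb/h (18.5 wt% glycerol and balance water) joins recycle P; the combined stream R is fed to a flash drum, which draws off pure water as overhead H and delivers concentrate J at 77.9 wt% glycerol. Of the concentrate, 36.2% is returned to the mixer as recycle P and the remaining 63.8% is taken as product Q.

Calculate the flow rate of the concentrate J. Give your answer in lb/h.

Overall glycerol balance (none leaves overhead): glycerol in fresh feed = glycerol in product, i.e. 1060×0.185 = (1−0.362)·J·0.779.
J = 196.1/(0.779×0.638) = 394.57 lb/h.

394.6 lb/h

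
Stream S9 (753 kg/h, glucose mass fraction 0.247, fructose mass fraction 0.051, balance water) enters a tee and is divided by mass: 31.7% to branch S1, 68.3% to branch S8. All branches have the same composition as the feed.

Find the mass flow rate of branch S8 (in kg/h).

514.3 kg/h

Branch S8 flow = 0.683×753 = 514.3 kg/h.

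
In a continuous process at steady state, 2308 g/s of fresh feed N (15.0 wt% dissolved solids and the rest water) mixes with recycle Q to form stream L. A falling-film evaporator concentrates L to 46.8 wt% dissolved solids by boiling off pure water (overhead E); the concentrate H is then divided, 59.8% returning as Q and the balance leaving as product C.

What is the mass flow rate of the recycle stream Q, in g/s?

Overall dissolved solids balance (none leaves overhead): dissolved solids in fresh feed = dissolved solids in product, i.e. 2308×0.150 = (1−0.598)·H·0.468.
H = 346.2/(0.468×0.402) = 1840.2 g/s.
Recycle Q = 0.598×1840.2 = 1100.4 g/s.

1100 g/s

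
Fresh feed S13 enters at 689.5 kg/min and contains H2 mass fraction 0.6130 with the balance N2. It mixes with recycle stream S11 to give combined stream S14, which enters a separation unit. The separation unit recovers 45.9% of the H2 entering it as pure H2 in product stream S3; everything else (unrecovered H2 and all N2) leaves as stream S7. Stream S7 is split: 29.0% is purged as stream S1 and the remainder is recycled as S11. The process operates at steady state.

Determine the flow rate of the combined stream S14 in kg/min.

1606 kg/min

N2 enters only via S13 and leaves only via the purge: 689.5×0.387 = 0.290×(N2 in S7), and the separation unit passes all N2, so N2 in S14 = N2 in S7 = 920.13 kg/min.
H2 in S14: m_A = 689.5×0.613 + (1−0.290)·(1−0.459)·m_A, so m_A = 422.66/0.6159 = 686.26 kg/min.
S14 = 686.26 + 920.13 = 1606.4 kg/min.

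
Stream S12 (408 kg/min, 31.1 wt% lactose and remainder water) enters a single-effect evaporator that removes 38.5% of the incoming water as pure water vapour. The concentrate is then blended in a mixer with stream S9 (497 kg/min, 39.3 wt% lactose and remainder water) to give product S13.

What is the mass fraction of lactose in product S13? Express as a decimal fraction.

Vapour removed = 0.385×0.689×408 = 108.23 kg/min; concentrate = 299.77 kg/min.
lactose reaching the mixer = 126.89 (from concentrate) + 497×0.393 = 322.21 kg/min.
Product flow = 299.77 + 497 = 796.77 kg/min; lactose fraction = 0.404.

0.404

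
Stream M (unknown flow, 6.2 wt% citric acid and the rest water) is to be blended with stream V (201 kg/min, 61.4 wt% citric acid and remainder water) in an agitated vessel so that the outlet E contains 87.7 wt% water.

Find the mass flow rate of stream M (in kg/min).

Let M be the unknown flow. Total out = 201 + M.
water balance: 77.586 + 0.938·M = 0.877·(201 + M)
(0.938 − 0.877)·M = 0.877×201 − 77.586 = 98.691
M = 98.691 / 0.061 = 1617.9 kg/min

1618 kg/min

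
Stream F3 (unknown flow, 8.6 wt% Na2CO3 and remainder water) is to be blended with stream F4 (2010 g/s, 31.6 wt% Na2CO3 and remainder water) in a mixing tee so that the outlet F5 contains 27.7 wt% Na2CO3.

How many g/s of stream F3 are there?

Let F3 be the unknown flow. Total out = 2010 + F3.
Na2CO3 balance: 635.16 + 0.086·F3 = 0.277·(2010 + F3)
(0.086 − 0.277)·F3 = 0.277×2010 − 635.16 = -78.39
F3 = -78.39 / -0.191 = 410.42 g/s

410.4 g/s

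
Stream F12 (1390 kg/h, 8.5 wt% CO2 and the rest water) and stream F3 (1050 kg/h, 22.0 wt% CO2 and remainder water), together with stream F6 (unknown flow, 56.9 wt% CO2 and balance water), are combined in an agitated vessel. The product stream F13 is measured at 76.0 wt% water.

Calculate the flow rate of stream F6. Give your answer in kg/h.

Let F6 be the unknown flow. Total out = 2440 + F6.
water balance: 2090.9 + 0.431·F6 = 0.760·(2440 + F6)
(0.431 − 0.760)·F6 = 0.760×2440 − 2090.9 = -236.45
F6 = -236.45 / -0.329 = 718.69 kg/h

718.7 kg/h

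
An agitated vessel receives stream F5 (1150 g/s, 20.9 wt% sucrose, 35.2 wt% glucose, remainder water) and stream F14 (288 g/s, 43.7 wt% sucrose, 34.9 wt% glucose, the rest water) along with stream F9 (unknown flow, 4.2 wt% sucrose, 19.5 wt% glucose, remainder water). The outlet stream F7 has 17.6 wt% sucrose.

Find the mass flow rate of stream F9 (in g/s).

844.2 g/s

Let F9 be the unknown flow. Total out = 1438 + F9.
sucrose balance: 366.21 + 0.042·F9 = 0.176·(1438 + F9)
(0.042 − 0.176)·F9 = 0.176×1438 − 366.21 = -113.12
F9 = -113.12 / -0.134 = 844.16 g/s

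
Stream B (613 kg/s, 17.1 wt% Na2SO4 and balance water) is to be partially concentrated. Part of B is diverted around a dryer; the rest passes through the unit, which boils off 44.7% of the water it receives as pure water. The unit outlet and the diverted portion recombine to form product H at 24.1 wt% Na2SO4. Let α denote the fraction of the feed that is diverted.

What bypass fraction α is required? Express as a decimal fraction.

All 613×0.171 = 104.82 kg/s of Na2SO4 reaches H, so H = 104.82/0.241 = 434.95 kg/s and vapour = 178.05 kg/s.
The evaporator receives (1−α)·613 of feed at 0.829 water and removes 0.447 of that water:
0.447×0.829×(1−α)×613 = 178.05
(1−α) = 178.05/227.16 = 0.7838;  α = 0.2162.

0.216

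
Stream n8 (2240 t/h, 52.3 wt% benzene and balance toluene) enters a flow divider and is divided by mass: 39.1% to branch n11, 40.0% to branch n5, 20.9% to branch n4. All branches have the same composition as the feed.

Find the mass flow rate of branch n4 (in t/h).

Branch n4 flow = 0.209×2240 = 468.16 t/h.

468.2 t/h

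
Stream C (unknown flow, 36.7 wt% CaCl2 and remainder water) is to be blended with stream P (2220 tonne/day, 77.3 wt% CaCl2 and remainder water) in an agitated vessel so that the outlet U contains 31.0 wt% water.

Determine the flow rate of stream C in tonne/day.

570.5 tonne/day

Let C be the unknown flow. Total out = 2220 + C.
water balance: 503.94 + 0.633·C = 0.310·(2220 + C)
(0.633 − 0.310)·C = 0.310×2220 − 503.94 = 184.26
C = 184.26 / 0.323 = 570.46 tonne/day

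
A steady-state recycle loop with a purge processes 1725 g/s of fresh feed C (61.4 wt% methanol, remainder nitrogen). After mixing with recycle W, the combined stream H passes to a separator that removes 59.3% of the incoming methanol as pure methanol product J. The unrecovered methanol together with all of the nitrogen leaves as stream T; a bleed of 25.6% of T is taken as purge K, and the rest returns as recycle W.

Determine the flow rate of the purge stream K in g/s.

nitrogen enters only via C and leaves only via the purge: 1725×0.386 = 0.256×(nitrogen in T), and the separator passes all nitrogen, so nitrogen in H = nitrogen in T = 2601 g/s.
methanol in H: m_A = 1725×0.614 + (1−0.256)·(1−0.593)·m_A, so m_A = 1059.2/0.6972 = 1519.2 g/s.
T = (1−0.593)×1519.2 + 2601 = 3219.3 g/s.
Purge K = 0.256×3219.3 = 824.13 g/s.

824.1 g/s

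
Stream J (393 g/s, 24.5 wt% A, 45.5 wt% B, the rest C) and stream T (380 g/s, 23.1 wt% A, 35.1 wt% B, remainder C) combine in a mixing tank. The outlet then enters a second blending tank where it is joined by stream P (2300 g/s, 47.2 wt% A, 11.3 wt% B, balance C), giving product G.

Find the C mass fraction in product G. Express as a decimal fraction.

Overall, product flow = 3073 g/s.
C in = 393×0.300 + 380×0.418 + 2300×0.415 = 1231.2 g/s.
C fraction in G = 0.401.

0.401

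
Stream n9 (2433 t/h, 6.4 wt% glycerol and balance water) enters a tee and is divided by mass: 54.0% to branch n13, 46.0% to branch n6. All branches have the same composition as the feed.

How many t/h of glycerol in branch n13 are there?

84.08 t/h

Branch n13 total = 0.540×2433 = 1313.8 t/h.
glycerol in n13 = 0.064×1313.8 = 84.084 t/h.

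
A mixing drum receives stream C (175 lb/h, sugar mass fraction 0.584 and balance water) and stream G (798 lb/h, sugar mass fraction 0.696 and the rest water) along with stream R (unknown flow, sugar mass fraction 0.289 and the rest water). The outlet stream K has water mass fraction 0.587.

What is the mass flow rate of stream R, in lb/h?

2063 lb/h

Let R be the unknown flow. Total out = 973 + R.
water balance: 315.39 + 0.711·R = 0.587·(973 + R)
(0.711 − 0.587)·R = 0.587×973 − 315.39 = 255.76
R = 255.76 / 0.124 = 2062.6 lb/h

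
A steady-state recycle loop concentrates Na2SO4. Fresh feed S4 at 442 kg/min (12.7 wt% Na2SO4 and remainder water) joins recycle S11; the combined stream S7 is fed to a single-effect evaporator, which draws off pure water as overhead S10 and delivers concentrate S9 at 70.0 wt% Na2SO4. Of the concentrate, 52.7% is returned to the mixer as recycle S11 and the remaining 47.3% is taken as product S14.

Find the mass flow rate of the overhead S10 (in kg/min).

361.8 kg/min

Overall Na2SO4 balance (none leaves overhead): Na2SO4 in fresh feed = Na2SO4 in product, i.e. 442×0.127 = (1−0.527)·S9·0.700.
S9 = 56.134/(0.700×0.473) = 169.54 kg/min.
Recycle S11 = 0.527×169.54 = 89.346 kg/min.
Combined feed S7 = 442 + 89.346 = 531.35 kg/min.
Overhead S10 = S7 − S9 = 531.35 − 169.54 = 361.81 kg/min.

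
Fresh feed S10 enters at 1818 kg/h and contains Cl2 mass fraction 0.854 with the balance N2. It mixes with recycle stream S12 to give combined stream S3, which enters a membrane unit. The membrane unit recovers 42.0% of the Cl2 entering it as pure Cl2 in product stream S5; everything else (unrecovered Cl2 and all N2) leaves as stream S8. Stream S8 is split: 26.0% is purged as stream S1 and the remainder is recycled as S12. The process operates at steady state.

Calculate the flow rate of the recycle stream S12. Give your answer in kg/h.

N2 enters only via S10 and leaves only via the purge: 1818×0.146 = 0.260×(N2 in S8), and the membrane unit passes all N2, so N2 in S3 = N2 in S8 = 1020.9 kg/h.
Cl2 in S3: m_A = 1818×0.854 + (1−0.260)·(1−0.420)·m_A, so m_A = 1552.6/0.5708 = 2720 kg/h.
S8 = (1−0.420)×2720 + 1020.9 = 2598.5 kg/h.
Recycle S12 = (1−0.260)×2598.5 = 1922.9 kg/h.

1923 kg/h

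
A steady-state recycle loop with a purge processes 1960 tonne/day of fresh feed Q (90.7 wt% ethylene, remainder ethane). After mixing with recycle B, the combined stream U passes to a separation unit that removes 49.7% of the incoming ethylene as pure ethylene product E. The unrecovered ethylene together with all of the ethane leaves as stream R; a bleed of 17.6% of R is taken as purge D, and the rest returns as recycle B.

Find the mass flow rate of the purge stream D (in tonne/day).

451.1 tonne/day

ethane enters only via Q and leaves only via the purge: 1960×0.093 = 0.176×(ethane in R), and the separation unit passes all ethane, so ethane in U = ethane in R = 1035.7 tonne/day.
ethylene in U: m_A = 1960×0.907 + (1−0.176)·(1−0.497)·m_A, so m_A = 1777.7/0.5855 = 3036.1 tonne/day.
R = (1−0.497)×3036.1 + 1035.7 = 2562.8 tonne/day.
Purge D = 0.176×2562.8 = 451.06 tonne/day.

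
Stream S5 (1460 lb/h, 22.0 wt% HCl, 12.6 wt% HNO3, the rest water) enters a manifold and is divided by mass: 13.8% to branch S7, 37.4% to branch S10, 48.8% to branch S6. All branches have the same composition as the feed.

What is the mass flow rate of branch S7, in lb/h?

Branch S7 flow = 0.138×1460 = 201.48 lb/h.

201.5 lb/h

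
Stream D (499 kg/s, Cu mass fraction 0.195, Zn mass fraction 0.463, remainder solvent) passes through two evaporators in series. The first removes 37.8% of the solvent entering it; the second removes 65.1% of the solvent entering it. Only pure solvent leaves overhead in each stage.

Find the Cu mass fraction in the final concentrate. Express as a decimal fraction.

solvent in feed = 499×0.342 = 170.66 kg/s.
After stage 1: solvent left = (1−0.378)×170.66 = 106.15; stream total = 434.49 kg/s.
After stage 2: solvent left = (1−0.651)×106.15 = 37.046; final concentrate = 365.39 kg/s.
Cu fraction = 97.305/365.39 = 0.266.

0.266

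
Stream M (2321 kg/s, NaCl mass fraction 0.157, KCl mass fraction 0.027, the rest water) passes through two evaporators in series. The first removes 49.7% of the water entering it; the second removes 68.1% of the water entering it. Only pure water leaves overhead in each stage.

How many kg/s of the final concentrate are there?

water in feed = 2321×0.816 = 1893.9 kg/s.
After stage 1: water left = (1−0.497)×1893.9 = 952.65; stream total = 1379.7 kg/s.
After stage 2: water left = (1−0.681)×952.65 = 303.9; final concentrate = 730.96 kg/s.

731 kg/s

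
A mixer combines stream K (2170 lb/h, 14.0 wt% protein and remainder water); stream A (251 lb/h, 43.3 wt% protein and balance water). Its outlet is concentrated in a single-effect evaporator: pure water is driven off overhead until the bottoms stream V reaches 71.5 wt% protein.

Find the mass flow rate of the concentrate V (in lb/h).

protein entering = 2170×0.140 + 251×0.433 = 412.48 lb/h.
All protein reports to V, so V = 412.48/0.715 = 576.9 lb/h.

576.9 lb/h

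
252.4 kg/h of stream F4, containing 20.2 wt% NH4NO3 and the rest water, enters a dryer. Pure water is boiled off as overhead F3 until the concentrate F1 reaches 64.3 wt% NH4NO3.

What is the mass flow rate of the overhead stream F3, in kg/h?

173.1 kg/h

NH4NO3 is conserved: 252.4×0.202 = 50.985 kg/h all reports to the concentrate.
Concentrate = 50.985/(target fraction) = 79.292 kg/h.
Overhead = 252.4 − 79.292 = 173.11 kg/h.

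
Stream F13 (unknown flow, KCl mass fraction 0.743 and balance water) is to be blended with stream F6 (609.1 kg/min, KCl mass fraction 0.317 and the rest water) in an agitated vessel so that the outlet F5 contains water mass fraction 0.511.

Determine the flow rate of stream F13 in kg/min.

Let F13 be the unknown flow. Total out = 609.1 + F13.
water balance: 416.02 + 0.257·F13 = 0.511·(609.1 + F13)
(0.257 − 0.511)·F13 = 0.511×609.1 − 416.02 = -104.77
F13 = -104.77 / -0.254 = 412.46 kg/min

412.5 kg/min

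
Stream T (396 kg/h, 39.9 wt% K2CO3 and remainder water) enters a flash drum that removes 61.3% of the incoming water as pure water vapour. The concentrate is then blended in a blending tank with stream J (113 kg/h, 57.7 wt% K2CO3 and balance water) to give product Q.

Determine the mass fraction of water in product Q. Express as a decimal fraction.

Vapour removed = 0.613×0.601×396 = 145.89 kg/h; concentrate = 250.11 kg/h.
water reaching the mixer = 92.104 (from concentrate) + 113×0.423 = 139.9 kg/h.
Product flow = 250.11 + 113 = 363.11 kg/h; water fraction = 0.385.

0.385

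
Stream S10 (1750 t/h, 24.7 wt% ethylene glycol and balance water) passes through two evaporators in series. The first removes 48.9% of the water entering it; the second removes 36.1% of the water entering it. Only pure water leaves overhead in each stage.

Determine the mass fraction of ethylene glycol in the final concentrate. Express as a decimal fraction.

0.501

water in feed = 1750×0.753 = 1317.8 t/h.
After stage 1: water left = (1−0.489)×1317.8 = 673.37; stream total = 1105.6 t/h.
After stage 2: water left = (1−0.361)×673.37 = 430.28; final concentrate = 862.53 t/h.
ethylene glycol fraction = 432.25/862.53 = 0.501.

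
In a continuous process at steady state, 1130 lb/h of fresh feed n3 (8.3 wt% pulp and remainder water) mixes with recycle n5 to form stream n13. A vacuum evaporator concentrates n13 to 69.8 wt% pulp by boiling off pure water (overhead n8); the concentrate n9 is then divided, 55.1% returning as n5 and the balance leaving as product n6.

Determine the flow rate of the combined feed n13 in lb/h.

Overall pulp balance (none leaves overhead): pulp in fresh feed = pulp in product, i.e. 1130×0.083 = (1−0.551)·n9·0.698.
n9 = 93.79/(0.698×0.449) = 299.26 lb/h.
Recycle n5 = 0.551×299.26 = 164.89 lb/h.
Combined feed n13 = 1130 + 164.89 = 1294.9 lb/h.

1295 lb/h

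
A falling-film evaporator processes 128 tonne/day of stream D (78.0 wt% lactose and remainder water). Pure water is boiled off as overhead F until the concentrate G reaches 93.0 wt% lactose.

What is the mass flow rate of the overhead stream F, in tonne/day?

lactose is conserved: 128×0.780 = 99.84 tonne/day all reports to the concentrate.
Concentrate = 99.84/(target fraction) = 107.35 tonne/day.
Overhead = 128 − 107.35 = 20.645 tonne/day.

20.65 tonne/day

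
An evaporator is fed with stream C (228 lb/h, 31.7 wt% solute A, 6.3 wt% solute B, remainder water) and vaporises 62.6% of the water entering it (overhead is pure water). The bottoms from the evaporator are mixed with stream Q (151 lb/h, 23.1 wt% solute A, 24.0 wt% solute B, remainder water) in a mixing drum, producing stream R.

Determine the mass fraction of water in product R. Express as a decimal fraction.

Vapour removed = 0.626×0.620×228 = 88.491 lb/h; concentrate = 139.51 lb/h.
water reaching the mixer = 52.869 (from concentrate) + 151×0.529 = 132.75 lb/h.
Product flow = 139.51 + 151 = 290.51 lb/h; water fraction = 0.457.

0.457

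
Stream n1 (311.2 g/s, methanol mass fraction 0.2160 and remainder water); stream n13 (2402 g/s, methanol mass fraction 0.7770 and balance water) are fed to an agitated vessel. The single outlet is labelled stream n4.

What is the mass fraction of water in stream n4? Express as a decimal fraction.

0.2873

Total flow out = 311.2 + 2402 = 2713.2 g/s.
water in = 311.2×0.784 + 2402×0.223 = 779.63 g/s.
water mass fraction in n4 = 779.63/2713.2 = 0.2873.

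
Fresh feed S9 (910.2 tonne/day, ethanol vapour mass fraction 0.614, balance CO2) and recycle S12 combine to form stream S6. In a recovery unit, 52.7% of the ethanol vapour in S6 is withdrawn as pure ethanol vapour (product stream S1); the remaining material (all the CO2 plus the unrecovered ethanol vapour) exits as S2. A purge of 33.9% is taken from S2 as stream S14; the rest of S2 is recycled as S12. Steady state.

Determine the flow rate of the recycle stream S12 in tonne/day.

CO2 enters only via S9 and leaves only via the purge: 910.2×0.386 = 0.339×(CO2 in S2), and the recovery unit passes all CO2, so CO2 in S6 = CO2 in S2 = 1036.4 tonne/day.
ethanol vapour in S6: m_A = 910.2×0.614 + (1−0.339)·(1−0.527)·m_A, so m_A = 558.86/0.6873 = 813.07 tonne/day.
S2 = (1−0.527)×813.07 + 1036.4 = 1421 tonne/day.
Recycle S12 = (1−0.339)×1421 = 939.27 tonne/day.

939.3 tonne/day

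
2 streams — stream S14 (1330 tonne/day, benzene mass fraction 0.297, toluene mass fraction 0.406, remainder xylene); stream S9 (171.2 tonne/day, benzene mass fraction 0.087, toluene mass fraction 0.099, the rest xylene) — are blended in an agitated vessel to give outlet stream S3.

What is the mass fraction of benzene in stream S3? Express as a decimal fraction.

Total flow out = 1330 + 171.2 = 1501.2 tonne/day.
benzene in = 1330×0.297 + 171.2×0.087 = 409.9 tonne/day.
benzene mass fraction in S3 = 409.9/1501.2 = 0.273.

0.273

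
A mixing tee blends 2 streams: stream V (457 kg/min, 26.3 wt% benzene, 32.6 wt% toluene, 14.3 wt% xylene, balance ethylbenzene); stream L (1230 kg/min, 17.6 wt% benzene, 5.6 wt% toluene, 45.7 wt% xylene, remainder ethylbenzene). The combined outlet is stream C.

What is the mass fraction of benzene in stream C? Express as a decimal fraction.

0.200

Total flow out = 457 + 1230 = 1687 kg/min.
benzene in = 457×0.263 + 1230×0.176 = 336.67 kg/min.
benzene mass fraction in C = 336.67/1687 = 0.200.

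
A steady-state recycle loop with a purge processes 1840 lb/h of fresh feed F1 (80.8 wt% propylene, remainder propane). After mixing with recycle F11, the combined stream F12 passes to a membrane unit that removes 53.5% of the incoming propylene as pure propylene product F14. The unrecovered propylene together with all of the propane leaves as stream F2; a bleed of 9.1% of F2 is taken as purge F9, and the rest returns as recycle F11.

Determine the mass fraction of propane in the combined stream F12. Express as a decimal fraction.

propane enters only via F1 and leaves only via the purge: 1840×0.192 = 0.091×(propane in F2), and the membrane unit passes all propane, so propane in F12 = propane in F2 = 3882.2 lb/h.
propylene in F12: m_A = 1840×0.808 + (1−0.091)·(1−0.535)·m_A, so m_A = 1486.7/0.5773 = 2575.2 lb/h.
F12 = 2575.2 + 3882.2 = 6457.4 lb/h.
propane fraction in F12 = 3882.2/6457.4 = 0.601.

0.601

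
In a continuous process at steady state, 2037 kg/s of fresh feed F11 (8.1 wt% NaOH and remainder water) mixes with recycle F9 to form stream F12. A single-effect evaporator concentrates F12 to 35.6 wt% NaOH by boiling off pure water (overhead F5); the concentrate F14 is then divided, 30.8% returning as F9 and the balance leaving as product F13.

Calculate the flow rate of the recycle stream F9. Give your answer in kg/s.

206.3 kg/s

Overall NaOH balance (none leaves overhead): NaOH in fresh feed = NaOH in product, i.e. 2037×0.081 = (1−0.308)·F14·0.356.
F14 = 165/(0.356×0.692) = 669.76 kg/s.
Recycle F9 = 0.308×669.76 = 206.29 kg/s.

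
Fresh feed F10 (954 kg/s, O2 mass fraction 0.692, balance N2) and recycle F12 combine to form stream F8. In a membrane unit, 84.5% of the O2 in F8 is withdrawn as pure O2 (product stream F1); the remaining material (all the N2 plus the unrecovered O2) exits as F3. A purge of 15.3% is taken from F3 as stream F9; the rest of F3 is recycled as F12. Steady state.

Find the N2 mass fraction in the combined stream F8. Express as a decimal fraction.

N2 enters only via F10 and leaves only via the purge: 954×0.308 = 0.153×(N2 in F3), and the membrane unit passes all N2, so N2 in F8 = N2 in F3 = 1920.5 kg/s.
O2 in F8: m_A = 954×0.692 + (1−0.153)·(1−0.845)·m_A, so m_A = 660.17/0.8687 = 759.94 kg/s.
F8 = 759.94 + 1920.5 = 2680.4 kg/s.
N2 fraction in F8 = 1920.5/2680.4 = 0.716.

0.716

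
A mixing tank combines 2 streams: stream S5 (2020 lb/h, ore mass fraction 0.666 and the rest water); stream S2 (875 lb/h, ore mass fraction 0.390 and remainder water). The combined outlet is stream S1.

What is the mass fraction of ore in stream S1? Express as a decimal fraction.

Total flow out = 2020 + 875 = 2895 lb/h.
ore in = 2020×0.666 + 875×0.390 = 1686.6 lb/h.
ore mass fraction in S1 = 1686.6/2895 = 0.583.

0.583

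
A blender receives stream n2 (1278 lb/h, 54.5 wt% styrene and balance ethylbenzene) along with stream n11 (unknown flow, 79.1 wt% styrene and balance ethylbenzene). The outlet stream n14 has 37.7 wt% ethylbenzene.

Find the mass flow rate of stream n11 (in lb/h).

593.4 lb/h

Let n11 be the unknown flow. Total out = 1278 + n11.
ethylbenzene balance: 581.49 + 0.209·n11 = 0.377·(1278 + n11)
(0.209 − 0.377)·n11 = 0.377×1278 − 581.49 = -99.684
n11 = -99.684 / -0.168 = 593.36 lb/h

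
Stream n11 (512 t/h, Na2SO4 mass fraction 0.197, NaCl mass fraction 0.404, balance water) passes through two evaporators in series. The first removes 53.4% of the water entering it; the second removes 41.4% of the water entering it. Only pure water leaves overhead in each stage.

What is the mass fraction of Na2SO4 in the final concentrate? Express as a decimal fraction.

0.277

water in feed = 512×0.399 = 204.29 t/h.
After stage 1: water left = (1−0.534)×204.29 = 95.198; stream total = 402.91 t/h.
After stage 2: water left = (1−0.414)×95.198 = 55.786; final concentrate = 363.5 t/h.
Na2SO4 fraction = 100.86/363.5 = 0.277.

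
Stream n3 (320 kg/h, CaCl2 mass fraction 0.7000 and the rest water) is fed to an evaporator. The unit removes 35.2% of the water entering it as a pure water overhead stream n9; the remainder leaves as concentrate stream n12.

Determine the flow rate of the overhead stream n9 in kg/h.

33.79 kg/h

water entering = 320×0.300 = 96 kg/h; overhead removed = 0.352×96 = 33.792 kg/h.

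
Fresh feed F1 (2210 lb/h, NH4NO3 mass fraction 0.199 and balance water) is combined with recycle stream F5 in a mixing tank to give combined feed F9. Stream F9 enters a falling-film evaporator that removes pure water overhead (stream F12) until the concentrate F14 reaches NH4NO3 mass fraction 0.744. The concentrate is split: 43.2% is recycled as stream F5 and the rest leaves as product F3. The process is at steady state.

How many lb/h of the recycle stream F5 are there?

449.6 lb/h

Overall NH4NO3 balance (none leaves overhead): NH4NO3 in fresh feed = NH4NO3 in product, i.e. 2210×0.199 = (1−0.432)·F14·0.744.
F14 = 439.79/(0.744×0.568) = 1040.7 lb/h.
Recycle F5 = 0.432×1040.7 = 449.58 lb/h.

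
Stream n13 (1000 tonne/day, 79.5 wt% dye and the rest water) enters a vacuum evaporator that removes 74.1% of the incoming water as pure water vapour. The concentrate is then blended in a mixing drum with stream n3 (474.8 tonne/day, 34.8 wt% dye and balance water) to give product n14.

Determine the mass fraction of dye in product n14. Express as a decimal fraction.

0.726

Vapour removed = 0.741×0.205×1000 = 151.91 tonne/day; concentrate = 848.1 tonne/day.
dye reaching the mixer = 795 (from concentrate) + 474.8×0.348 = 960.23 tonne/day.
Product flow = 848.1 + 474.8 = 1322.9 tonne/day; dye fraction = 0.726.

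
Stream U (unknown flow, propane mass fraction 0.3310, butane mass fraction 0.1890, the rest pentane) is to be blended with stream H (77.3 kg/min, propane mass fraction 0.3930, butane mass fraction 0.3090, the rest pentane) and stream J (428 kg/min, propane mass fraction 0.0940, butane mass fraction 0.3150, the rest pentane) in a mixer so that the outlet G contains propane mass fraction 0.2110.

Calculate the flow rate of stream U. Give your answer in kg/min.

300.1 kg/min

Let U be the unknown flow. Total out = 505.3 + U.
propane balance: 70.611 + 0.331·U = 0.211·(505.3 + U)
(0.331 − 0.211)·U = 0.211×505.3 − 70.611 = 36.007
U = 36.007 / 0.120 = 300.06 kg/min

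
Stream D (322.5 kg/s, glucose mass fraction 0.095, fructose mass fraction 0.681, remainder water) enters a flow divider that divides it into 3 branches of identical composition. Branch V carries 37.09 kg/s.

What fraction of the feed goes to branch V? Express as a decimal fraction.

0.115

Fraction to V = 37.09/322.5 = 0.1150.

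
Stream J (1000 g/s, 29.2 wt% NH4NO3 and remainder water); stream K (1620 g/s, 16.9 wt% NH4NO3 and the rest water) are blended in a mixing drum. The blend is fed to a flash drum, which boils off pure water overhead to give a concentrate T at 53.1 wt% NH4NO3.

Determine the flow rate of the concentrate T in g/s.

1065 g/s

NH4NO3 entering = 1000×0.292 + 1620×0.169 = 565.78 g/s.
All NH4NO3 reports to T, so T = 565.78/0.531 = 1065.5 g/s.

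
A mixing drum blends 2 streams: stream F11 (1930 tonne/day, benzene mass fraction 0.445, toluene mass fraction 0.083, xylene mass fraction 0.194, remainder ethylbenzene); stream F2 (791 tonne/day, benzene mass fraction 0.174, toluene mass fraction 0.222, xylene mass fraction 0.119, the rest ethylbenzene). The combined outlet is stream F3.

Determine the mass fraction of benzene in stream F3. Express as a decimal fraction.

0.366

Total flow out = 1930 + 791 = 2721 tonne/day.
benzene in = 1930×0.445 + 791×0.174 = 996.48 tonne/day.
benzene mass fraction in F3 = 996.48/2721 = 0.366.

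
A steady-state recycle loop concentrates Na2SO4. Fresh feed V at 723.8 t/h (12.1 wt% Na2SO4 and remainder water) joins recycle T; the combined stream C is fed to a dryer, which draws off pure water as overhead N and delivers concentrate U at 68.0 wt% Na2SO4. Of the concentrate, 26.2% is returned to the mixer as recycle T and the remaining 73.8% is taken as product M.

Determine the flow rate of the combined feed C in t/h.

Overall Na2SO4 balance (none leaves overhead): Na2SO4 in fresh feed = Na2SO4 in product, i.e. 723.8×0.121 = (1−0.262)·U·0.680.
U = 87.58/(0.680×0.738) = 174.52 t/h.
Recycle T = 0.262×174.52 = 45.724 t/h.
Combined feed C = 723.8 + 45.724 = 769.52 t/h.

769.5 t/h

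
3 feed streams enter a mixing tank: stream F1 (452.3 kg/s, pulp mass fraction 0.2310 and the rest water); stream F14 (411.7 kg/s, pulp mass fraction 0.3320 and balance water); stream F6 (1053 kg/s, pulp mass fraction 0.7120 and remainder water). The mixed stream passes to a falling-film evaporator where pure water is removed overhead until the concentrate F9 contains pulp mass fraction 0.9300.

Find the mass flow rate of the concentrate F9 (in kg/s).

1065 kg/s

pulp entering = 452.3×0.231 + 411.7×0.332 + 1053×0.712 = 990.9 kg/s.
All pulp reports to F9, so F9 = 990.9/0.930 = 1065.5 kg/s.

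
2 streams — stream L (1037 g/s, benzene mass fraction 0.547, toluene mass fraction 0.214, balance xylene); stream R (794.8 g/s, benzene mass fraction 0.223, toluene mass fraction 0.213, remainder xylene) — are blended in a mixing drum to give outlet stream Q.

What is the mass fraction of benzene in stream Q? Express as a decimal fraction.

0.406

Total flow out = 1037 + 794.8 = 1831.8 g/s.
benzene in = 1037×0.547 + 794.8×0.223 = 744.48 g/s.
benzene mass fraction in Q = 744.48/1831.8 = 0.406.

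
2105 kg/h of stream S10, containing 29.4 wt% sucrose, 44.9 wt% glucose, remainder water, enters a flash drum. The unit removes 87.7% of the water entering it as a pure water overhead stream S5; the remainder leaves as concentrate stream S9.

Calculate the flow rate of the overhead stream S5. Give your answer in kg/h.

474.4 kg/h

water entering = 2105×0.257 = 540.99 kg/h; overhead removed = 0.877×540.99 = 474.44 kg/h.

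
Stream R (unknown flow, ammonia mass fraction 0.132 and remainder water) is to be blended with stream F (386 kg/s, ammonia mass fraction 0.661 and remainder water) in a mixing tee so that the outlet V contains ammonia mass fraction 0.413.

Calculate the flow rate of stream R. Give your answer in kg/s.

340.7 kg/s

Let R be the unknown flow. Total out = 386 + R.
ammonia balance: 255.15 + 0.132·R = 0.413·(386 + R)
(0.132 − 0.413)·R = 0.413×386 − 255.15 = -95.728
R = -95.728 / -0.281 = 340.67 kg/s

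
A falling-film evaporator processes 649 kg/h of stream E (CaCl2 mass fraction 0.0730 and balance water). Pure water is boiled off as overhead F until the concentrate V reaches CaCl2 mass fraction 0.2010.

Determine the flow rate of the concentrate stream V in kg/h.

235.7 kg/h

CaCl2 is conserved: 649×0.073 = 47.377 kg/h all reports to the concentrate.
Concentrate = 47.377/(target fraction) = 235.71 kg/h.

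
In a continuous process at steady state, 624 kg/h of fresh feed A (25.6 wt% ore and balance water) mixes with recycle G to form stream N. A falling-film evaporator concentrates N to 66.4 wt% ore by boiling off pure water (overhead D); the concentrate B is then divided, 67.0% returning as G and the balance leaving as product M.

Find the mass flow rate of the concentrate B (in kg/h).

729 kg/h

Overall ore balance (none leaves overhead): ore in fresh feed = ore in product, i.e. 624×0.256 = (1−0.670)·B·0.664.
B = 159.74/(0.664×0.330) = 729.03 kg/h.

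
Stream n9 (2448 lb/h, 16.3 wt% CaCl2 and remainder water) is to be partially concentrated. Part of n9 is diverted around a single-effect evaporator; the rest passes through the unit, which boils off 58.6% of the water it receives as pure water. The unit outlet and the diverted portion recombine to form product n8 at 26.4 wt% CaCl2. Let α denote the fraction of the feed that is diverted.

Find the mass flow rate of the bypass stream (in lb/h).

All 2448×0.163 = 399.02 lb/h of CaCl2 reaches n8, so n8 = 399.02/0.264 = 1511.5 lb/h and vapour = 936.55 lb/h.
The evaporator receives (1−α)·2448 of feed at 0.837 water and removes 0.586 of that water:
0.586×0.837×(1−α)×2448 = 936.55
(1−α) = 936.55/1200.7 = 0.7800;  α = 0.2200.
Bypass flow = 0.2200×2448 = 538.56 lb/h.

538.6 lb/h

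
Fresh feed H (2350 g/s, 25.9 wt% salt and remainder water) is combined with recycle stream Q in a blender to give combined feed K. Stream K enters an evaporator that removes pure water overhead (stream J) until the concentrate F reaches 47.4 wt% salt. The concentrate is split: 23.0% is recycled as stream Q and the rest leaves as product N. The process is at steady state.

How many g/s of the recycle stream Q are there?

383.6 g/s

Overall salt balance (none leaves overhead): salt in fresh feed = salt in product, i.e. 2350×0.259 = (1−0.230)·F·0.474.
F = 608.65/(0.474×0.770) = 1667.6 g/s.
Recycle Q = 0.230×1667.6 = 383.55 g/s.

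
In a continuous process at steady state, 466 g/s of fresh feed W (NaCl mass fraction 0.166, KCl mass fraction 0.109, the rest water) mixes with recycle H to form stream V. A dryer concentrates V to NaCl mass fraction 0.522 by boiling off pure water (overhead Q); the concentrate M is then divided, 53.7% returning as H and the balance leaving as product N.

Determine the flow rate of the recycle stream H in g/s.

Overall NaCl balance (none leaves overhead): NaCl in fresh feed = NaCl in product, i.e. 466×0.166 = (1−0.537)·M·0.522.
M = 77.356/(0.522×0.463) = 320.07 g/s.
Recycle H = 0.537×320.07 = 171.88 g/s.

171.9 g/s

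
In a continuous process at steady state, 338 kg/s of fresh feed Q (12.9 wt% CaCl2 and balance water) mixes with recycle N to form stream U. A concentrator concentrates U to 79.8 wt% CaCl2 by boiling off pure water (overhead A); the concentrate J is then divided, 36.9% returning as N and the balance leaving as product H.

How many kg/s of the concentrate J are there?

86.59 kg/s

Overall CaCl2 balance (none leaves overhead): CaCl2 in fresh feed = CaCl2 in product, i.e. 338×0.129 = (1−0.369)·J·0.798.
J = 43.602/(0.798×0.631) = 86.591 kg/s.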